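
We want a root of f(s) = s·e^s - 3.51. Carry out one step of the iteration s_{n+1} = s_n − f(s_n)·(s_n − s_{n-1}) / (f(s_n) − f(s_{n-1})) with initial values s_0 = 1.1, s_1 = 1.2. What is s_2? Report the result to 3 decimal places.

1.130

f(1.1) = -0.20542, f(1.2) = 0.47414
s_2 = 1.20000 − 0.47414·(1.20000 − 1.10000) / (0.47414 − (-0.20542)) = 1.20000 − (0.04741)/(0.67956) = 1.13023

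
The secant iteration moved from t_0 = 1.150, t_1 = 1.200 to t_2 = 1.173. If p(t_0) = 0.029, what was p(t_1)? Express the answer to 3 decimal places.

The secant line through (1.150, 0.029) and (1.200, p(t_1)) crosses zero at t_2 = 1.173.
So (1.150, 0.029), (1.200, p(t_1)), (1.173, 0) are collinear:
p(t_1) = 0.029 · (1.200 − 1.173) / (1.150 − 1.173) = 0.029 · (0.02700)/(-0.02300) = -0.03404

-0.034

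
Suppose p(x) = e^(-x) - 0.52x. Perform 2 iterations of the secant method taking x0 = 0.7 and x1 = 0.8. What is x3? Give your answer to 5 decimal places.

0.83465

p(0.7) = 0.1325853, p(0.8) = 0.0333290
x2 = 0.8000000 − 0.0333290·(0.8000000 − 0.7000000) / (0.0333290 − 0.1325853) = 0.8000000 − (0.0033329)/(-0.0992563) = 0.8335787
p(0.8335787) = 0.0010307
x3 = 0.8335787 − 0.0010307·(0.8335787 − 0.8000000) / (0.0010307 − 0.0333290) = 0.8335787 − (0.0000346)/(-0.0322983) = 0.8346502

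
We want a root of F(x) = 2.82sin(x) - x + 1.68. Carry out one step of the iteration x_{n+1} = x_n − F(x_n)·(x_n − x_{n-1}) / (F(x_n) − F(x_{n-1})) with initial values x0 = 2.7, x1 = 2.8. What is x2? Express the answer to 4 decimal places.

F(2.7) = 0.185211, F(2.8) = -0.175333
x2 = 2.800000 − (-0.175333)·(2.800000 − 2.700000) / (-0.175333 − 0.185211) = 2.800000 − (-0.017533)/(-0.360545) = 2.751370

2.7514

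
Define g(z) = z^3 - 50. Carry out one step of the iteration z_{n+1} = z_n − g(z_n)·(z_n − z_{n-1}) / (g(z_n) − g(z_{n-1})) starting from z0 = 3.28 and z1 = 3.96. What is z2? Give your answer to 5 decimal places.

g(3.28) = -14.7124480, g(3.96) = 12.0991360
z2 = 3.9600000 − 12.0991360·(3.9600000 − 3.2800000) / (12.0991360 − (-14.7124480)) = 3.9600000 − (8.2274125)/(26.8115840) = 3.6531396

3.65314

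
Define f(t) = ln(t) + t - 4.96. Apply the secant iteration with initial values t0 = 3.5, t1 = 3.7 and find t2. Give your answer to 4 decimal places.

3.6622

f(3.5) = -0.207237, f(3.7) = 0.048333
t2 = 3.700000 − 0.048333·(3.700000 − 3.500000) / (0.048333 − (-0.207237)) = 3.700000 − (0.009667)/(0.255570) = 3.662176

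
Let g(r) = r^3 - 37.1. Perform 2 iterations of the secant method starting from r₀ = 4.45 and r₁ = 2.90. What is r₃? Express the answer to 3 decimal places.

3.354

g(4.45) = 51.02113, g(2.90) = -12.71100
r₂ = 2.90000 − (-12.71100)·(2.90000 − 4.45000) / (-12.71100 − 51.02113) = 2.90000 − (19.70205)/(-63.73213) = 3.20914
g(3.20914) = -4.05046
r₃ = 3.20914 − (-4.05046)·(3.20914 − 2.90000) / (-4.05046 − (-12.71100)) = 3.20914 − (-1.25215)/(8.66054) = 3.35372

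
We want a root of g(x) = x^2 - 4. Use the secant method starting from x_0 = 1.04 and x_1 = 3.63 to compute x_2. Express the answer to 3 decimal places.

1.665

g(1.04) = -2.91840, g(3.63) = 9.17690
x_2 = 3.63000 − 9.17690·(3.63000 − 1.04000) / (9.17690 − (-2.91840)) = 3.63000 − (23.76817)/(12.09530) = 1.66493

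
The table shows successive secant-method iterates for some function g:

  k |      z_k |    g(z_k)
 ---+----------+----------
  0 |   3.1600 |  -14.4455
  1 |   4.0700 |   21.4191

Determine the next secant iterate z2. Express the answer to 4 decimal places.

3.5265

z2 = 4.0700 − 21.4191·(4.0700 − 3.1600) / (21.4191 − (-14.4455))
   = 4.0700 − (19.491381)/(35.864600) = 3.526529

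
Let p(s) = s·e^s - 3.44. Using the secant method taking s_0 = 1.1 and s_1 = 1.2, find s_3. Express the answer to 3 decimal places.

p(1.1) = -0.13542, p(1.2) = 0.54414
s_2 = 1.20000 − 0.54414·(1.20000 − 1.10000) / (0.54414 − (-0.13542)) = 1.20000 − (0.05441)/(0.67956) = 1.11993
p(1.11993) = -0.00784
s_3 = 1.11993 − (-0.00784)·(1.11993 − 1.20000) / (-0.00784 − 0.54414) = 1.11993 − (0.00063)/(-0.55198) = 1.12106

1.121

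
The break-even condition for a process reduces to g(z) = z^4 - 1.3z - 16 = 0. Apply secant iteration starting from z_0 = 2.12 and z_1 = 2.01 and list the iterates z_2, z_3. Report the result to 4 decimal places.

g(2.12) = 1.443631, g(2.01) = -2.290592
z_2 = 2.010000 − (-2.290592)·(2.010000 − 2.120000) / (-2.290592 − 1.443631) = 2.010000 − (0.251965)/(-3.734223) = 2.077475
g(2.077475) = -0.073719
z_3 = 2.077475 − (-0.073719)·(2.077475 − 2.010000) / (-0.073719 − (-2.290592)) = 2.077475 − (-0.004974)/(2.216873) = 2.079718

2.0775, 2.0797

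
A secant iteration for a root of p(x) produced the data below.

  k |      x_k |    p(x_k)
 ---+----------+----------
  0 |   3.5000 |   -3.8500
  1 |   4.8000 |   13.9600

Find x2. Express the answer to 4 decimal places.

x2 = 4.8000 − 13.9600·(4.8000 − 3.5000) / (13.9600 − (-3.8500))
   = 4.8000 − (18.148000)/(17.810000) = 3.781022

3.7810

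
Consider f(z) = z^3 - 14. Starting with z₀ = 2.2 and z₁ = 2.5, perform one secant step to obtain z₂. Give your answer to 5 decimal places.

2.40205

f(2.2) = -3.3520000, f(2.5) = 1.6250000
z₂ = 2.5000000 − 1.6250000·(2.5000000 − 2.2000000) / (1.6250000 − (-3.3520000)) = 2.5000000 − (0.4875000)/(4.9770000) = 2.4020494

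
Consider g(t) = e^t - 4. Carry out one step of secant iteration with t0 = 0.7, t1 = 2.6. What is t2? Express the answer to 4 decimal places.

g(0.7) = -1.986247, g(2.6) = 9.463738
t2 = 2.600000 − 9.463738·(2.600000 − 0.700000) / (9.463738 − (-1.986247)) = 2.600000 − (17.981102)/(11.449985) = 1.029596

1.0296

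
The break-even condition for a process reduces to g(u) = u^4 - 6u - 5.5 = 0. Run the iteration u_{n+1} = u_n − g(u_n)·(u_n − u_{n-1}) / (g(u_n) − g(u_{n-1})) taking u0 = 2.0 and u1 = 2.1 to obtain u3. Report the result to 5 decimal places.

g(2.0) = -1.5000000, g(2.1) = 1.3481000
u2 = 2.1000000 − 1.3481000·(2.1000000 − 2.0000000) / (1.3481000 − (-1.5000000)) = 2.1000000 − (0.1348100)/(2.8481000) = 2.0526667
g(2.0526667) = -0.0629190
u3 = 2.0526667 − (-0.0629190)·(2.0526667 − 2.1000000) / (-0.0629190 − 1.3481000) = 2.0526667 − (0.0029782)/(-1.4110190) = 2.0547773

2.05478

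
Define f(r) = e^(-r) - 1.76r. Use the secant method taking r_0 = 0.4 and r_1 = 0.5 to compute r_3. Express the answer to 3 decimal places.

0.386

f(0.4) = -0.03368, f(0.5) = -0.27347
r_2 = 0.50000 − (-0.27347)·(0.50000 − 0.40000) / (-0.27347 − (-0.03368)) = 0.50000 − (-0.02735)/(-0.23979) = 0.38595
f(0.38595) = 0.00052
r_3 = 0.38595 − 0.00052·(0.38595 − 0.50000) / (0.00052 − (-0.27347)) = 0.38595 − (-0.00006)/(0.27399) = 0.38617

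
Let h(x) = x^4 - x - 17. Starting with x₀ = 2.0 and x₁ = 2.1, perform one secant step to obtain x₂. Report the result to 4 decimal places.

2.0896

h(2.0) = -3.000000, h(2.1) = 0.348100
x₂ = 2.100000 − 0.348100·(2.100000 − 2.000000) / (0.348100 − (-3.000000)) = 2.100000 − (0.034810)/(3.348100) = 2.089603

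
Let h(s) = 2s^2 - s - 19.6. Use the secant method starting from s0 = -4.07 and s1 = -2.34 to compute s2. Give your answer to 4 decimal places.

-2.7965

h(-4.07) = 17.599800, h(-2.34) = -6.308800
s2 = -2.340000 − (-6.308800)·(-2.340000 − (-4.070000)) / (-6.308800 − 17.599800) = -2.340000 − (-10.914224)/(-23.908600) = -2.796498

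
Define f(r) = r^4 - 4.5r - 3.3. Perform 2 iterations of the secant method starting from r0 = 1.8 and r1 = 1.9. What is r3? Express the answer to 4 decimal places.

1.8456

f(1.8) = -0.902400, f(1.9) = 1.182100
r2 = 1.900000 − 1.182100·(1.900000 − 1.800000) / (1.182100 − (-0.902400)) = 1.900000 − (0.118210)/(2.084500) = 1.843291
f(1.843291) = -0.050298
r3 = 1.843291 − (-0.050298)·(1.843291 − 1.900000) / (-0.050298 − 1.182100) = 1.843291 − (0.002852)/(-1.232398) = 1.845605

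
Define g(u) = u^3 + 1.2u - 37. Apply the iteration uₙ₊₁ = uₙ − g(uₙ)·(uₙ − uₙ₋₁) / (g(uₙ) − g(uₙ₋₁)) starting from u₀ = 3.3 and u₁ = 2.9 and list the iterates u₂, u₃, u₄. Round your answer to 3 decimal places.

g(3.3) = 2.89700, g(2.9) = -9.13100
u₂ = 2.90000 − (-9.13100)·(2.90000 − 3.30000) / (-9.13100 − 2.89700) = 2.90000 − (3.65240)/(-12.02800) = 3.20366
g(3.20366) = -0.27510
u₃ = 3.20366 − (-0.27510)·(3.20366 − 2.90000) / (-0.27510 − (-9.13100)) = 3.20366 − (-0.08354)/(8.85590) = 3.21309
g(3.21309) = 0.02752
u₄ = 3.21309 − 0.02752·(3.21309 − 3.20366) / (0.02752 − (-0.27510)) = 3.21309 − (0.00026)/(0.30262) = 3.21223

3.204, 3.213, 3.212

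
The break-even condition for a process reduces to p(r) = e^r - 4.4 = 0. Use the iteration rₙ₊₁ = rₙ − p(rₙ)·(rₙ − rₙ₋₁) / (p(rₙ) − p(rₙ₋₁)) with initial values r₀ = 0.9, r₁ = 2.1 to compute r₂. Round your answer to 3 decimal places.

p(0.9) = -1.94040, p(2.1) = 3.76617
r₂ = 2.10000 − 3.76617·(2.10000 − 0.90000) / (3.76617 − (-1.94040)) = 2.10000 − (4.51940)/(5.70657) = 1.30803

1.308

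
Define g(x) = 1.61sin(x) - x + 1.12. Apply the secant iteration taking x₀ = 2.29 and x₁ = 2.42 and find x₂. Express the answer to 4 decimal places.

g(2.29) = 0.041252, g(2.42) = -0.236464
x₂ = 2.420000 − (-0.236464)·(2.420000 − 2.290000) / (-0.236464 − 0.041252) = 2.420000 − (-0.030740)/(-0.277716) = 2.309310

2.3093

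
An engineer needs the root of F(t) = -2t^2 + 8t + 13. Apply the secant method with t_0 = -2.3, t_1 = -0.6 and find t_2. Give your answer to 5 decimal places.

-1.14203

F(-2.3) = -15.9800000, F(-0.6) = 7.4800000
t_2 = -0.6000000 − 7.4800000·(-0.6000000 − (-2.3000000)) / (7.4800000 − (-15.9800000)) = -0.6000000 − (12.7160000)/(23.4600000) = -1.1420290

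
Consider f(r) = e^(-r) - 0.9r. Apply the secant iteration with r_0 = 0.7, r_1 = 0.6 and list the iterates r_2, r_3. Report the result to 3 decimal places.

0.606, 0.606

f(0.7) = -0.13341, f(0.6) = 0.00881
r_2 = 0.60000 − 0.00881·(0.60000 − 0.70000) / (0.00881 − (-0.13341)) = 0.60000 − (-0.00088)/(0.14223) = 0.60620
f(0.60620) = -0.00015
r_3 = 0.60620 − (-0.00015)·(0.60620 − 0.60000) / (-0.00015 − 0.00881) = 0.60620 − (0.00000)/(-0.00897) = 0.60609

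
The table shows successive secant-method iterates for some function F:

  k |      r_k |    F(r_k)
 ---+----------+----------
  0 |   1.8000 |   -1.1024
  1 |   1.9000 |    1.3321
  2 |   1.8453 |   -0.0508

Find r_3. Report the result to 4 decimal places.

1.8473

r_3 = 1.8453 − (-0.0508)·(1.8453 − 1.9000) / (-0.0508 − 1.3321)
   = 1.8453 − (0.002779)/(-1.382900) = 1.847309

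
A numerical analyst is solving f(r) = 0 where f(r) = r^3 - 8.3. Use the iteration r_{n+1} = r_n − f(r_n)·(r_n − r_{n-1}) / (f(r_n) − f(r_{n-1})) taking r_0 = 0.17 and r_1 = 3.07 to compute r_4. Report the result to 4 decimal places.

2.4830

f(0.17) = -8.295087, f(3.07) = 20.634443
r_2 = 3.070000 − 20.634443·(3.070000 − 0.170000) / (20.634443 − (-8.295087)) = 3.070000 − (59.839885)/(28.929530) = 1.001529
f(1.001529) = -7.295405
r_3 = 1.001529 − (-7.295405)·(1.001529 − 3.070000) / (-7.295405 − 20.634443) = 1.001529 − (15.090331)/(-27.929848) = 1.541823
f(1.541823) = -4.634748
r_4 = 1.541823 − (-4.634748)·(1.541823 − 1.001529) / (-4.634748 − (-7.295405)) = 1.541823 − (-2.504127)/(2.660657) = 2.482992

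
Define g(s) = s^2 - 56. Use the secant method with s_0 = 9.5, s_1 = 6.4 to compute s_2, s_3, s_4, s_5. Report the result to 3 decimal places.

g(9.5) = 34.25000, g(6.4) = -15.04000
s_2 = 6.40000 − (-15.04000)·(6.40000 − 9.50000) / (-15.04000 − 34.25000) = 6.40000 − (46.62400)/(-49.29000) = 7.34591
g(7.34591) = -2.03758
s_3 = 7.34591 − (-2.03758)·(7.34591 − 6.40000) / (-2.03758 − (-15.04000)) = 7.34591 − (-1.92737)/(13.00242) = 7.49414
g(7.49414) = 0.16219
s_4 = 7.49414 − 0.16219·(7.49414 − 7.34591) / (0.16219 − (-2.03758)) = 7.49414 − (0.02404)/(2.19976) = 7.48321
g(7.48321) = -0.00150
s_5 = 7.48321 − (-0.00150)·(7.48321 − 7.49414) / (-0.00150 − 0.16219) = 7.48321 − (0.00002)/(-0.16369) = 7.48331

7.346, 7.494, 7.483, 7.483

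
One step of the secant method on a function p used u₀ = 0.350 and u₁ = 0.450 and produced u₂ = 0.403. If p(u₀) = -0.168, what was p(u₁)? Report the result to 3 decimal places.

0.149

The secant line through (0.350, -0.168) and (0.450, p(u₁)) crosses zero at u₂ = 0.403.
So (0.350, -0.168), (0.450, p(u₁)), (0.403, 0) are collinear:
p(u₁) = -0.168 · (0.450 − 0.403) / (0.350 − 0.403) = -0.168 · (0.04700)/(-0.05300) = 0.14898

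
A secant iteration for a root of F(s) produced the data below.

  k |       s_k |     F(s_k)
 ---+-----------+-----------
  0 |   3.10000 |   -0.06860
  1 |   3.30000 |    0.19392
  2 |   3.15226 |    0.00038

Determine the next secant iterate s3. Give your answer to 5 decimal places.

s3 = 3.15226 − 0.00038·(3.15226 − 3.30000) / (0.00038 − 0.19392)
   = 3.15226 − (-0.0000561)/(-0.1935400) = 3.1519699

3.15197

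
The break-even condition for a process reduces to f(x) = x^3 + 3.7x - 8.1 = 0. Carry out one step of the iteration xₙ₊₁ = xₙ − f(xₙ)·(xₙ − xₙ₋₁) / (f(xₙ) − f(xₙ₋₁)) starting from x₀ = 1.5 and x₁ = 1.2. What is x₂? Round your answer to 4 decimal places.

1.4102

f(1.5) = 0.825000, f(1.2) = -1.932000
x₂ = 1.200000 − (-1.932000)·(1.200000 − 1.500000) / (-1.932000 − 0.825000) = 1.200000 − (0.579600)/(-2.757000) = 1.410229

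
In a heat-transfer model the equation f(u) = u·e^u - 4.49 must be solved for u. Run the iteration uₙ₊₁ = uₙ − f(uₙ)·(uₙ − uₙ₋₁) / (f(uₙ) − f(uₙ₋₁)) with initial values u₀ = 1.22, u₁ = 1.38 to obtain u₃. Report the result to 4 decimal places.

1.2657

f(1.22) = -0.357631, f(1.38) = 0.995364
u₂ = 1.380000 − 0.995364·(1.380000 − 1.220000) / (0.995364 − (-0.357631)) = 1.380000 − (0.159258)/(1.352995) = 1.262292
f(1.262292) = -0.029677
u₃ = 1.262292 − (-0.029677)·(1.262292 − 1.380000) / (-0.029677 − 0.995364) = 1.262292 − (0.003493)/(-1.025041) = 1.265700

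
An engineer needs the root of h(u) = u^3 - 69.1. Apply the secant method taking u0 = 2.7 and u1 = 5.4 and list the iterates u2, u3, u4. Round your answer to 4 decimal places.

3.6684, 3.9845, 4.1174

h(2.7) = -49.417000, h(5.4) = 88.364000
u2 = 5.400000 − 88.364000·(5.400000 − 2.700000) / (88.364000 − (-49.417000)) = 5.400000 − (238.582800)/(137.781000) = 3.668391
h(3.668391) = -19.734117
u3 = 3.668391 − (-19.734117)·(3.668391 − 5.400000) / (-19.734117 − 88.364000) = 3.668391 − (34.171772)/(-108.098117) = 3.984509
h(3.984509) = -5.840680
u4 = 3.984509 − (-5.840680)·(3.984509 − 3.668391) / (-5.840680 − (-19.734117)) = 3.984509 − (-1.846345)/(13.893437) = 4.117403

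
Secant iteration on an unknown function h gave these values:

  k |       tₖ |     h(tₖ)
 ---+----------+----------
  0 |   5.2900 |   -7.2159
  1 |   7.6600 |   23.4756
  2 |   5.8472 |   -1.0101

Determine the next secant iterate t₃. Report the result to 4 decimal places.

5.9220

t₃ = 5.8472 − (-1.0101)·(5.8472 − 7.6600) / (-1.0101 − 23.4756)
   = 5.8472 − (1.831109)/(-24.485700) = 5.921983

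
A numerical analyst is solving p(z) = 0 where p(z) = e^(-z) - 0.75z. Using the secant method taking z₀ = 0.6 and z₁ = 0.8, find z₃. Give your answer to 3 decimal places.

p(0.6) = 0.09881, p(0.8) = -0.15067
z₂ = 0.80000 − (-0.15067)·(0.80000 − 0.60000) / (-0.15067 − 0.09881) = 0.80000 − (-0.03013)/(-0.24948) = 0.67921
p(0.67921) = -0.00239
z₃ = 0.67921 − (-0.00239)·(0.67921 − 0.80000) / (-0.00239 − (-0.15067)) = 0.67921 − (0.00029)/(0.14828) = 0.67726

0.677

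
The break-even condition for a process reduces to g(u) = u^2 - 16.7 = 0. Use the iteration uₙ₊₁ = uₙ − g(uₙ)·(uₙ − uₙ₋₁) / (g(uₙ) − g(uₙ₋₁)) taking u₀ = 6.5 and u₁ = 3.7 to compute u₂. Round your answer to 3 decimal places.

g(6.5) = 25.55000, g(3.7) = -3.01000
u₂ = 3.70000 − (-3.01000)·(3.70000 − 6.50000) / (-3.01000 − 25.55000) = 3.70000 − (8.42800)/(-28.56000) = 3.99510

3.995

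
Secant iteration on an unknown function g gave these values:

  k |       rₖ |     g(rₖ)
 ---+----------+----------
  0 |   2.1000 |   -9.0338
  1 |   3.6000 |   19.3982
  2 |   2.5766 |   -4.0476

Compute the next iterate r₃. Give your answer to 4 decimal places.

r₃ = 2.5766 − (-4.0476)·(2.5766 − 3.6000) / (-4.0476 − 19.3982)
   = 2.5766 − (4.142314)/(-23.445800) = 2.753276

2.7533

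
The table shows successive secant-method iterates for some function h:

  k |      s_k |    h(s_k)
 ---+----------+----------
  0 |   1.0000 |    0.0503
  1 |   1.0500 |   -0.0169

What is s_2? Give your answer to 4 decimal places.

1.0374

s_2 = 1.0500 − (-0.0169)·(1.0500 − 1.0000) / (-0.0169 − 0.0503)
   = 1.0500 − (-0.000845)/(-0.067200) = 1.037426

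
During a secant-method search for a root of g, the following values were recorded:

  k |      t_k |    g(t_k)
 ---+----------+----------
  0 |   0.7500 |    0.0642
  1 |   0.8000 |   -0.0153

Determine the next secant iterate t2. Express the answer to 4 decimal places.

t2 = 0.8000 − (-0.0153)·(0.8000 − 0.7500) / (-0.0153 − 0.0642)
   = 0.8000 − (-0.000765)/(-0.079500) = 0.790377

0.7904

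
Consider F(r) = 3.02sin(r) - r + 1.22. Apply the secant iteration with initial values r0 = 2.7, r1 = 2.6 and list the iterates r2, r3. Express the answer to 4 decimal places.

F(2.7) = -0.189313, F(2.6) = 0.176814
r2 = 2.600000 − 0.176814·(2.600000 − 2.700000) / (0.176814 − (-0.189313)) = 2.600000 − (-0.017681)/(0.366127) = 2.648293
F(2.648293) = 0.001781
r3 = 2.648293 − 0.001781·(2.648293 − 2.600000) / (0.001781 − 0.176814) = 2.648293 − (0.000086)/(-0.175033) = 2.648785

2.6483, 2.6488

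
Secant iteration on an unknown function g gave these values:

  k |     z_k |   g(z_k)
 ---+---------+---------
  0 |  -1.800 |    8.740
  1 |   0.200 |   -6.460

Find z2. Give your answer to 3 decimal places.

-0.650

z2 = 0.200 − (-6.460)·(0.200 − (-1.800)) / (-6.460 − 8.740)
   = 0.200 − (-12.92000)/(-15.20000) = -0.65000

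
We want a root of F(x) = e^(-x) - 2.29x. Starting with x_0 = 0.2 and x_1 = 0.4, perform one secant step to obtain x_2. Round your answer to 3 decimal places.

0.319

F(0.2) = 0.36073, F(0.4) = -0.24568
x_2 = 0.40000 − (-0.24568)·(0.40000 − 0.20000) / (-0.24568 − 0.36073) = 0.40000 − (-0.04914)/(-0.60641) = 0.31897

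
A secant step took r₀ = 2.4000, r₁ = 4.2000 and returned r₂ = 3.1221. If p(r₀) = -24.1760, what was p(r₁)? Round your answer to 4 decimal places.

The secant line through (2.4000, -24.1760) and (4.2000, p(r₁)) crosses zero at r₂ = 3.1221.
So (2.4000, -24.1760), (4.2000, p(r₁)), (3.1221, 0) are collinear:
p(r₁) = -24.1760 · (4.2000 − 3.1221) / (2.4000 − 3.1221) = -24.1760 · (1.077900)/(-0.722100) = 36.088229

36.0882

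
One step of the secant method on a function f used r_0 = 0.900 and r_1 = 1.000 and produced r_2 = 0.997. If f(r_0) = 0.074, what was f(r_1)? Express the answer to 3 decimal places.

-0.002

The secant line through (0.900, 0.074) and (1.000, f(r_1)) crosses zero at r_2 = 0.997.
So (0.900, 0.074), (1.000, f(r_1)), (0.997, 0) are collinear:
f(r_1) = 0.074 · (1.000 − 0.997) / (0.900 − 0.997) = 0.074 · (0.00300)/(-0.09700) = -0.00229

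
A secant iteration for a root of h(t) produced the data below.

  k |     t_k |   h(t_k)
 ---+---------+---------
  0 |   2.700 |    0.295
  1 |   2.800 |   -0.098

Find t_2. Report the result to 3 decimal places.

t_2 = 2.800 − (-0.098)·(2.800 − 2.700) / (-0.098 − 0.295)
   = 2.800 − (-0.00980)/(-0.39300) = 2.77506

2.775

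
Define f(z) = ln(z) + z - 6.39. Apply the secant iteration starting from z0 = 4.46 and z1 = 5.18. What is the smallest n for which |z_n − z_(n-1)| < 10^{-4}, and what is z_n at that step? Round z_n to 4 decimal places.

f(4.46) = -0.434851, f(5.18) = 0.434805
z2 = 5.180000 − 0.434805·(0.720000)/(0.869656) = 4.820019;  |Δ| = 0.359981
f(4.820019) = 0.002797
z3 = 4.820019 − 0.002797·(-0.359981)/(-0.432008) = 4.817688;  |Δ| = 0.002331
f(4.817688) = -0.000017
z4 = 4.817688 − (-0.000017)·(-0.002331)/(-0.002814) = 4.817703;  |Δ| = 0.000014
|z4 − z3| = 0.000014 < 10^{-4}

n = 4, z_n = 4.8177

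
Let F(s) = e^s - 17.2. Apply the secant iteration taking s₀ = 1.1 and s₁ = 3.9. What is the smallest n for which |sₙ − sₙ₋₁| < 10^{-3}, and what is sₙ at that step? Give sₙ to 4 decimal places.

F(1.1) = -14.195834, F(3.9) = 32.202449
s₂ = 3.900000 − 32.202449·(2.800000)/(46.398283) = 1.956677;  |Δ| = 1.943323
F(1.956677) = -10.124226
s₃ = 1.956677 − (-10.124226)·(-1.943323)/(-42.326675) = 2.421505;  |Δ| = 0.464828
F(2.421505) = -5.937200
s₄ = 2.421505 − (-5.937200)·(0.464828)/(4.187026) = 3.080632;  |Δ| = 0.659126
F(3.080632) = 4.572150
s₅ = 3.080632 − 4.572150·(0.659126)/(10.509349) = 2.793875;  |Δ| = 0.286756
F(2.793875) = -0.855767
s₆ = 2.793875 − (-0.855767)·(-0.286756)/(-5.427917) = 2.839085;  |Δ| = 0.045210
F(2.839085) = -0.099884
s₇ = 2.839085 − (-0.099884)·(0.045210)/(0.755883) = 2.845059;  |Δ| = 0.005974
F(2.845059) = 0.002581
s₈ = 2.845059 − 0.002581·(0.005974)/(0.102465) = 2.844909;  |Δ| = 0.000150
|s₈ − s₇| = 0.000150 < 10^{-3}

n = 8, sₙ = 2.8449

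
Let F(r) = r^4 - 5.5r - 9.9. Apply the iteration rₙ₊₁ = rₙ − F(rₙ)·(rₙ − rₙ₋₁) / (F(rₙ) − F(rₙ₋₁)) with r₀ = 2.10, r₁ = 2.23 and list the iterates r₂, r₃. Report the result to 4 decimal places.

2.1570, 2.1602

F(2.10) = -2.001900, F(2.23) = 2.564734
r₂ = 2.230000 − 2.564734·(2.230000 − 2.100000) / (2.564734 − (-2.001900)) = 2.230000 − (0.333415)/(4.566634) = 2.156989
F(2.156989) = -0.116745
r₃ = 2.156989 − (-0.116745)·(2.156989 − 2.230000) / (-0.116745 − 2.564734) = 2.156989 − (0.008524)/(-2.681480) = 2.160168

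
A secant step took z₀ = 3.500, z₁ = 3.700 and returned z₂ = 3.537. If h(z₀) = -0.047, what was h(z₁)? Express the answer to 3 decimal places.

The secant line through (3.500, -0.047) and (3.700, h(z₁)) crosses zero at z₂ = 3.537.
So (3.500, -0.047), (3.700, h(z₁)), (3.537, 0) are collinear:
h(z₁) = -0.047 · (3.700 − 3.537) / (3.500 − 3.537) = -0.047 · (0.16300)/(-0.03700) = 0.20705

0.207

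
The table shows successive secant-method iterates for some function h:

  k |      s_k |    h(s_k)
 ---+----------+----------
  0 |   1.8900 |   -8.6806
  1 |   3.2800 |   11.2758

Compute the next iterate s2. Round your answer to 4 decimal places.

s2 = 3.2800 − 11.2758·(3.2800 − 1.8900) / (11.2758 − (-8.6806))
   = 3.2800 − (15.673362)/(19.956400) = 2.494620

2.4946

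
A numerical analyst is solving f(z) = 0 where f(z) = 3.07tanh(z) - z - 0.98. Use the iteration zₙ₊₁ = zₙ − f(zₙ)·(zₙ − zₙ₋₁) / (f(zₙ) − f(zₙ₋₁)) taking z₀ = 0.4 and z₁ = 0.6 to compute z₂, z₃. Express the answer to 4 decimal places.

0.5513, 0.5446

f(0.4) = -0.213557, f(0.6) = 0.068742
z₂ = 0.600000 − 0.068742·(0.600000 − 0.400000) / (0.068742 − (-0.213557)) = 0.600000 − (0.013748)/(0.282299) = 0.551298
f(0.551298) = 0.008284
z₃ = 0.551298 − 0.008284·(0.551298 − 0.600000) / (0.008284 − 0.068742) = 0.551298 − (-0.000403)/(-0.060458) = 0.544625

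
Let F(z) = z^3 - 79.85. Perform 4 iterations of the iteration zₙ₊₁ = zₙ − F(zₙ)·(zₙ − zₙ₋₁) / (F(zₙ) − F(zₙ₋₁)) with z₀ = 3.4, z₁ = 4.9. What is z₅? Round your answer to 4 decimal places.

F(3.4) = -40.546000, F(4.9) = 37.799000
z₂ = 4.900000 − 37.799000·(4.900000 − 3.400000) / (37.799000 − (-40.546000)) = 4.900000 − (56.698500)/(78.345000) = 4.176297
F(4.176297) = -7.009289
z₃ = 4.176297 − (-7.009289)·(4.176297 − 4.900000) / (-7.009289 − 37.799000) = 4.176297 − (5.072643)/(-44.808289) = 4.289505
F(4.289505) = -0.923747
z₄ = 4.289505 − (-0.923747)·(4.289505 − 4.176297) / (-0.923747 − (-7.009289)) = 4.289505 − (-0.104575)/(6.085542) = 4.306689
F(4.306689) = 0.028619
z₅ = 4.306689 − 0.028619·(4.306689 − 4.289505) / (0.028619 − (-0.923747)) = 4.306689 − (0.000492)/(0.952366) = 4.306173

4.3062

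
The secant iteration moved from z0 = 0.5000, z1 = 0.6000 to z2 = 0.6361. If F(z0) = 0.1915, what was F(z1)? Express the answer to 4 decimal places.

0.0508

The secant line through (0.5000, 0.1915) and (0.6000, F(z1)) crosses zero at z2 = 0.6361.
So (0.5000, 0.1915), (0.6000, F(z1)), (0.6361, 0) are collinear:
F(z1) = 0.1915 · (0.6000 − 0.6361) / (0.5000 − 0.6361) = 0.1915 · (-0.036100)/(-0.136100) = 0.050795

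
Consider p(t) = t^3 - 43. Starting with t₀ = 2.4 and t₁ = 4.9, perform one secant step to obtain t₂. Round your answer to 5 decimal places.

3.10253

p(2.4) = -29.1760000, p(4.9) = 74.6490000
t₂ = 4.9000000 − 74.6490000·(4.9000000 − 2.4000000) / (74.6490000 − (-29.1760000)) = 4.9000000 − (186.6225000)/(103.8250000) = 3.1025283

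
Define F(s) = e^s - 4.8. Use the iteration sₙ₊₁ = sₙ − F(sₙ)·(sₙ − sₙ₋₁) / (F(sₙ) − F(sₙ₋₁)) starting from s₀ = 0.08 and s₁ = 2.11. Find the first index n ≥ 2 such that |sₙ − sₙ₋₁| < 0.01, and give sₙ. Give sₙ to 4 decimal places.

F(0.08) = -3.716713, F(2.11) = 3.448241
s₂ = 2.110000 − 3.448241·(2.030000)/(7.164954) = 1.133032;  |Δ| = 0.976968
F(1.133032) = -1.694943
s₃ = 1.133032 − (-1.694943)·(-0.976968)/(-5.143184) = 1.454993;  |Δ| = 0.321961
F(1.454993) = -0.515546
s₄ = 1.454993 − (-0.515546)·(0.321961)/(1.179397) = 1.595731;  |Δ| = 0.140738
F(1.595731) = 0.131933
s₅ = 1.595731 − 0.131933·(0.140738)/(0.647478) = 1.567054;  |Δ| = 0.028677
F(1.567054) = -0.007493
s₆ = 1.567054 − (-0.007493)·(-0.028677)/(-0.139425) = 1.568595;  |Δ| = 0.001541
|s₆ − s₅| = 0.001541 < 0.01

n = 6, sₙ = 1.5686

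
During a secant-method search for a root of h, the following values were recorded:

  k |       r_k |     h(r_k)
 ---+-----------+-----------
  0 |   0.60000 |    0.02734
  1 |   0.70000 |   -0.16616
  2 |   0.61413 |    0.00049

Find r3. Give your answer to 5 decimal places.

0.61438

r3 = 0.61413 − 0.00049·(0.61413 − 0.70000) / (0.00049 − (-0.16616))
   = 0.61413 − (-0.0000421)/(0.1666500) = 0.6143825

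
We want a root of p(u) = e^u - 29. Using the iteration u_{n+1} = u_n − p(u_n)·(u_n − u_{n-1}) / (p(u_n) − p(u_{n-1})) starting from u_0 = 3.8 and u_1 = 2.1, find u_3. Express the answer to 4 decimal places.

p(3.8) = 15.701184, p(2.1) = -20.833830
u_2 = 2.100000 − (-20.833830)·(2.100000 − 3.800000) / (-20.833830 − 15.701184) = 2.100000 − (35.417511)/(-36.535015) = 3.069413
p(3.069413) = -7.470743
u_3 = 3.069413 − (-7.470743)·(3.069413 − 2.100000) / (-7.470743 − (-20.833830)) = 3.069413 − (-7.242234)/(13.363087) = 3.611371

3.6114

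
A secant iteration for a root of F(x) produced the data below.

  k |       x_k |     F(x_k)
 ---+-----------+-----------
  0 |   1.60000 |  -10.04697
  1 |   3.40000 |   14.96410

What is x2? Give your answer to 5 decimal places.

x2 = 3.40000 − 14.96410·(3.40000 − 1.60000) / (14.96410 − (-10.04697))
   = 3.40000 − (26.9353800)/(25.0110700) = 2.3230617

2.32306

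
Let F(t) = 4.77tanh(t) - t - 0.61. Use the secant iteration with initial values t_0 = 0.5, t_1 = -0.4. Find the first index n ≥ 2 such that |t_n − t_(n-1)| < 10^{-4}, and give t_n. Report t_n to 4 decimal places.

F(0.5) = 1.094299, F(-0.4) = -2.022357
t_2 = -0.400000 − (-2.022357)·(-0.900000)/(-3.116655) = 0.183998;  |Δ| = 0.583998
F(0.183998) = 0.073901
t_3 = 0.183998 − 0.073901·(0.583998)/(2.096257) = 0.163410;  |Δ| = 0.020588
F(0.163410) = -0.000809
t_4 = 0.163410 − (-0.000809)·(-0.020588)/(-0.074709) = 0.163633;  |Δ| = 0.000223
F(0.163633) = 0.000004
t_5 = 0.163633 − 0.000004·(0.000223)/(0.000812) = 0.163632;  |Δ| = 0.000001
|t_5 − t_4| = 0.000001 < 10^{-4}

n = 5, t_n = 0.1636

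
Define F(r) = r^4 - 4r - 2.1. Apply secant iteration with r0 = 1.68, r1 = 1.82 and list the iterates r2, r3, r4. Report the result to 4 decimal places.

F(1.68) = -0.854058, F(1.82) = 1.591994
r2 = 1.820000 − 1.591994·(1.820000 − 1.680000) / (1.591994 − (-0.854058)) = 1.820000 − (0.222879)/(2.446052) = 1.728882
F(1.728882) = -0.081208
r3 = 1.728882 − (-0.081208)·(1.728882 − 1.820000) / (-0.081208 − 1.591994) = 1.728882 − (0.007400)/(-1.673202) = 1.733304
F(1.733304) = -0.007133
r4 = 1.733304 − (-0.007133)·(1.733304 − 1.728882) / (-0.007133 − (-0.081208)) = 1.733304 − (-0.000032)/(0.074076) = 1.733730

1.7289, 1.7333, 1.7337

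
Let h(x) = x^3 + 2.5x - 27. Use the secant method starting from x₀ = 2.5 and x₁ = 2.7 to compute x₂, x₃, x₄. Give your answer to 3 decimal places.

h(2.5) = -5.12500, h(2.7) = -0.56700
x₂ = 2.70000 − (-0.56700)·(2.70000 − 2.50000) / (-0.56700 − (-5.12500)) = 2.70000 − (-0.11340)/(4.55800) = 2.72488
h(2.72488) = 0.04434
x₃ = 2.72488 − 0.04434·(2.72488 − 2.70000) / (0.04434 − (-0.56700)) = 2.72488 − (0.00110)/(0.61134) = 2.72307
h(2.72307) = -0.00034
x₄ = 2.72307 − (-0.00034)·(2.72307 − 2.72488) / (-0.00034 − 0.04434) = 2.72307 − (0.00000)/(-0.04468) = 2.72309

2.725, 2.723, 2.723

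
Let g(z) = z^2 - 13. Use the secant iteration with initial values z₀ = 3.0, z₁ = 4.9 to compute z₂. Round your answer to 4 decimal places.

3.5063

g(3.0) = -4.000000, g(4.9) = 11.010000
z₂ = 4.900000 − 11.010000·(4.900000 − 3.000000) / (11.010000 − (-4.000000)) = 4.900000 − (20.919000)/(15.010000) = 3.506329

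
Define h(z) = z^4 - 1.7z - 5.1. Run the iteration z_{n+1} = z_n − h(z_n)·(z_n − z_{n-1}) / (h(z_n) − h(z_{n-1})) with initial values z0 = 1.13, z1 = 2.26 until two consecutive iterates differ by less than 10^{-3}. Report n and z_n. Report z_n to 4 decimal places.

h(1.13) = -5.390526, h(2.26) = 17.145578
z2 = 2.260000 − 17.145578·(1.130000)/(22.536104) = 1.400290;  |Δ| = 0.859710
h(1.400290) = -3.635704
z3 = 1.400290 − (-3.635704)·(-0.859710)/(-20.781282) = 1.550697;  |Δ| = 0.150407
h(1.550697) = -1.953783
z4 = 1.550697 − (-1.953783)·(0.150407)/(1.681921) = 1.725416;  |Δ| = 0.174718
h(1.725416) = 0.829680
z5 = 1.725416 − 0.829680·(0.174718)/(2.783463) = 1.673337;  |Δ| = 0.052079
h(1.673337) = -0.104359
z6 = 1.673337 − (-0.104359)·(-0.052079)/(-0.934039) = 1.679156;  |Δ| = 0.005819
h(1.679156) = -0.004627
z7 = 1.679156 − (-0.004627)·(0.005819)/(0.099732) = 1.679426;  |Δ| = 0.000270
|z7 − z6| = 0.000270 < 10^{-3}

n = 7, z_n = 1.6794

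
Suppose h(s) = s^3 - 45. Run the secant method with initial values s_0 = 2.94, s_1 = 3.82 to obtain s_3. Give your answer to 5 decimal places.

3.55344

h(2.94) = -19.5878160, h(3.82) = 10.7429680
s_2 = 3.8200000 − 10.7429680·(3.8200000 − 2.9400000) / (10.7429680 − (-19.5878160)) = 3.8200000 − (9.4538118)/(30.3307840) = 3.5083097
h(3.5083097) = -1.8188937
s_3 = 3.5083097 − (-1.8188937)·(3.5083097 − 3.8200000) / (-1.8188937 − 10.7429680) = 3.5083097 − (0.5669316)/(-12.5618617) = 3.5534409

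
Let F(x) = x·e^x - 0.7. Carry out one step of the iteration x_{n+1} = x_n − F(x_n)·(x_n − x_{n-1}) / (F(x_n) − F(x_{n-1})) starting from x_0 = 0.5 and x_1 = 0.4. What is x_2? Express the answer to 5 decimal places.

F(0.5) = 0.1243606, F(0.4) = -0.1032701
x_2 = 0.4000000 − (-0.1032701)·(0.4000000 − 0.5000000) / (-0.1032701 − 0.1243606) = 0.4000000 − (0.0103270)/(-0.2276308) = 0.4453674

0.44537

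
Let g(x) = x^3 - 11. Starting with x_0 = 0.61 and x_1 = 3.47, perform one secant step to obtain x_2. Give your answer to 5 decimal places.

g(0.61) = -10.7730190, g(3.47) = 30.7819230
x_2 = 3.4700000 − 30.7819230·(3.4700000 − 0.6100000) / (30.7819230 − (-10.7730190)) = 3.4700000 − (88.0362998)/(41.5549420) = 1.3514481

1.35145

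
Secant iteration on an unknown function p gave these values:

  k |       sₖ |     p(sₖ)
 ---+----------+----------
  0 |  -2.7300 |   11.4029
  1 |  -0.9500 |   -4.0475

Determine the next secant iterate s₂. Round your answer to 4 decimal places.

-1.4163

s₂ = -0.9500 − (-4.0475)·(-0.9500 − (-2.7300)) / (-4.0475 − 11.4029)
   = -0.9500 − (-7.204550)/(-15.450400) = -1.416302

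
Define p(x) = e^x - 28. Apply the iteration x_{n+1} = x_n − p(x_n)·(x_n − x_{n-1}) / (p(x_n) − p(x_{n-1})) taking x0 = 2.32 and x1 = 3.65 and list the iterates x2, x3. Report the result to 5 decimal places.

p(2.32) = -17.8243257, p(3.65) = 10.4746660
x2 = 3.6500000 − 10.4746660·(3.6500000 − 2.3200000) / (10.4746660 − (-17.8243257)) = 3.6500000 − (13.9313058)/(28.2989917) = 3.1577102
p(3.1577102) = -4.4833150
x3 = 3.1577102 − (-4.4833150)·(3.1577102 − 3.6500000) / (-4.4833150 − 10.4746660) = 3.1577102 − (2.2070904)/(-14.9579810) = 3.3052629

3.15771, 3.30526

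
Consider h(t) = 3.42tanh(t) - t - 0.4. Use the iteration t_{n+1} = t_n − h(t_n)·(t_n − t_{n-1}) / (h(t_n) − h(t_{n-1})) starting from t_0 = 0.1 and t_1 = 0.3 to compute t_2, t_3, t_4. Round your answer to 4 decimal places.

h(0.1) = -0.159135, h(0.3) = 0.296289
t_2 = 0.300000 − 0.296289·(0.300000 − 0.100000) / (0.296289 − (-0.159135)) = 0.300000 − (0.059258)/(0.455425) = 0.169884
h(0.169884) = 0.005595
t_3 = 0.169884 − 0.005595·(0.169884 − 0.300000) / (0.005595 − 0.296289) = 0.169884 − (-0.000728)/(-0.290694) = 0.167380
h(0.167380) = -0.000226
t_4 = 0.167380 − (-0.000226)·(0.167380 − 0.169884) / (-0.000226 − 0.005595) = 0.167380 − (0.000001)/(-0.005821) = 0.167478

0.1699, 0.1674, 0.1675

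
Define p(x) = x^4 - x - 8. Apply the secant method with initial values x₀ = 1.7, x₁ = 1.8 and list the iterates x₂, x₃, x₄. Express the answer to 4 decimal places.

p(1.7) = -1.347900, p(1.8) = 0.697600
x₂ = 1.800000 − 0.697600·(1.800000 − 1.700000) / (0.697600 − (-1.347900)) = 1.800000 − (0.069760)/(2.045500) = 1.765896
p(1.765896) = -0.041551
x₃ = 1.765896 − (-0.041551)·(1.765896 − 1.800000) / (-0.041551 − 0.697600) = 1.765896 − (0.001417)/(-0.739151) = 1.767813
p(1.767813) = -0.001170
x₄ = 1.767813 − (-0.001170)·(1.767813 − 1.765896) / (-0.001170 − (-0.041551)) = 1.767813 − (-0.000002)/(0.040380) = 1.767869

1.7659, 1.7678, 1.7679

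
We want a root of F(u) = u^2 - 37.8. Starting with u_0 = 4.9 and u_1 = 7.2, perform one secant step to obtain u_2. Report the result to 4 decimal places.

F(4.9) = -13.790000, F(7.2) = 14.040000
u_2 = 7.200000 − 14.040000·(7.200000 − 4.900000) / (14.040000 − (-13.790000)) = 7.200000 − (32.292000)/(27.830000) = 6.039669

6.0397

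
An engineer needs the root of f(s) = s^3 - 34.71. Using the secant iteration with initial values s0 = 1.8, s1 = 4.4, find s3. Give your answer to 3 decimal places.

f(1.8) = -28.87800, f(4.4) = 50.47400
s2 = 4.40000 − 50.47400·(4.40000 − 1.80000) / (50.47400 − (-28.87800)) = 4.40000 − (131.23240)/(79.35200) = 2.74620
f(2.74620) = -13.99924
s3 = 2.74620 − (-13.99924)·(2.74620 − 4.40000) / (-13.99924 − 50.47400) = 2.74620 − (23.15195)/(-64.47324) = 3.10529

3.105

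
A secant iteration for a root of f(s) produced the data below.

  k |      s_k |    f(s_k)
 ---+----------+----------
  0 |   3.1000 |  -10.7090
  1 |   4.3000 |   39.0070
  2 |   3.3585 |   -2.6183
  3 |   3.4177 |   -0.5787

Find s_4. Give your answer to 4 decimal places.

3.4345

s_4 = 3.4177 − (-0.5787)·(3.4177 − 3.3585) / (-0.5787 − (-2.6183))
   = 3.4177 − (-0.034259)/(2.039600) = 3.434497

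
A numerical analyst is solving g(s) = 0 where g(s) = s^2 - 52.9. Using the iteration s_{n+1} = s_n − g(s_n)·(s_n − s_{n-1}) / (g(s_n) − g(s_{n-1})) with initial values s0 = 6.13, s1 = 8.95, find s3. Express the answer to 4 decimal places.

7.2600

g(6.13) = -15.323100, g(8.95) = 27.202500
s2 = 8.950000 − 27.202500·(8.950000 − 6.130000) / (27.202500 − (-15.323100)) = 8.950000 − (76.711050)/(42.525600) = 7.146121
g(7.146121) = -1.832959
s3 = 7.146121 − (-1.832959)·(7.146121 − 8.950000) / (-1.832959 − 27.202500) = 7.146121 − (3.306437)/(-29.035459) = 7.259997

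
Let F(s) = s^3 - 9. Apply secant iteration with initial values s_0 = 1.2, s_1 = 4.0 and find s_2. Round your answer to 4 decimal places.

1.5270

F(1.2) = -7.272000, F(4.0) = 55.000000
s_2 = 4.000000 − 55.000000·(4.000000 − 1.200000) / (55.000000 − (-7.272000)) = 4.000000 − (154.000000)/(62.272000) = 1.526978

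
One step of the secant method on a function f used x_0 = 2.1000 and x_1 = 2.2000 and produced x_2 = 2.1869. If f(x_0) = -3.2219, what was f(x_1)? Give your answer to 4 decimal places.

The secant line through (2.1000, -3.2219) and (2.2000, f(x_1)) crosses zero at x_2 = 2.1869.
So (2.1000, -3.2219), (2.2000, f(x_1)), (2.1869, 0) are collinear:
f(x_1) = -3.2219 · (2.2000 − 2.1869) / (2.1000 − 2.1869) = -3.2219 · (0.013100)/(-0.086900) = 0.485695

0.4857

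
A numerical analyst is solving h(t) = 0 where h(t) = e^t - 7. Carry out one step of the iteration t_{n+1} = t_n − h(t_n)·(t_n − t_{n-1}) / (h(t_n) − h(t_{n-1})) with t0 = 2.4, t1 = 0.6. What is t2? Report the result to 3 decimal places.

1.613

h(2.4) = 4.02318, h(0.6) = -5.17788
t2 = 0.60000 − (-5.17788)·(0.60000 − 2.40000) / (-5.17788 − 4.02318) = 0.60000 − (9.32019)/(-9.20106) = 1.61295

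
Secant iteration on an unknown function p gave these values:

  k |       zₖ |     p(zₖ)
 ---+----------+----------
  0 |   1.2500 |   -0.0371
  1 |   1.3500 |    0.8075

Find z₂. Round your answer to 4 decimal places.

1.2544

z₂ = 1.3500 − 0.8075·(1.3500 − 1.2500) / (0.8075 − (-0.0371))
   = 1.3500 − (0.080750)/(0.844600) = 1.254393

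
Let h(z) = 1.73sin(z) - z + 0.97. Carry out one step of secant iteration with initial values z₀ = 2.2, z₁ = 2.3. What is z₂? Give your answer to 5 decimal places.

h(2.2) = 0.1686988, h(2.3) = -0.0399300
z₂ = 2.3000000 − (-0.0399300)·(2.3000000 − 2.2000000) / (-0.0399300 − 0.1686988) = 2.3000000 − (-0.0039930)/(-0.2086288) = 2.2808607

2.28086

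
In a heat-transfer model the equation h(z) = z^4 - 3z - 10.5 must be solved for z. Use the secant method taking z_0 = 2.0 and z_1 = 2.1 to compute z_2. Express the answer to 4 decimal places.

2.0159

h(2.0) = -0.500000, h(2.1) = 2.648100
z_2 = 2.100000 − 2.648100·(2.100000 − 2.000000) / (2.648100 − (-0.500000)) = 2.100000 − (0.264810)/(3.148100) = 2.015883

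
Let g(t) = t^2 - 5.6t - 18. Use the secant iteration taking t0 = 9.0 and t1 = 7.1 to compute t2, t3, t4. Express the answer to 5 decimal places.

g(9.0) = 12.6000000, g(7.1) = -7.3500000
t2 = 7.1000000 − (-7.3500000)·(7.1000000 − 9.0000000) / (-7.3500000 − 12.6000000) = 7.1000000 − (13.9650000)/(-19.9500000) = 7.8000000
g(7.8000000) = -0.8400000
t3 = 7.8000000 − (-0.8400000)·(7.8000000 − 7.1000000) / (-0.8400000 − (-7.3500000)) = 7.8000000 − (-0.5880000)/(6.5100000) = 7.8903226
g(7.8903226) = 0.0713840
t4 = 7.8903226 − 0.0713840·(7.8903226 − 7.8000000) / (0.0713840 − (-0.8400000)) = 7.8903226 − (0.0064476)/(0.9113840) = 7.8832481

7.80000, 7.89032, 7.88325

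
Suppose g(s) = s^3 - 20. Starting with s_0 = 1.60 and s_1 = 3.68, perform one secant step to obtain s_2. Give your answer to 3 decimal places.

2.323

g(1.60) = -15.90400, g(3.68) = 29.83603
s_2 = 3.68000 − 29.83603·(3.68000 − 1.60000) / (29.83603 − (-15.90400)) = 3.68000 − (62.05895)/(45.74003) = 2.32322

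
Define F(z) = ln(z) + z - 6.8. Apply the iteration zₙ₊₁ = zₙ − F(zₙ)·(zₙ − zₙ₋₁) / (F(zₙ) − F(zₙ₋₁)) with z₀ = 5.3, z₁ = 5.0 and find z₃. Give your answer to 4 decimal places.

F(5.3) = 0.167707, F(5.0) = -0.190562
z₂ = 5.000000 − (-0.190562)·(5.000000 − 5.300000) / (-0.190562 − 0.167707) = 5.000000 − (0.057169)/(-0.358269) = 5.159569
F(5.159569) = 0.000422
z₃ = 5.159569 − 0.000422·(5.159569 − 5.000000) / (0.000422 − (-0.190562)) = 5.159569 − (0.000067)/(0.190984) = 5.159216

5.1592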